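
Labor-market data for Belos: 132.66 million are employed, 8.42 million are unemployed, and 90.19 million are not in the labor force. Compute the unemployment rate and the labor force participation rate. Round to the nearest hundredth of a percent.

Unemployment rate ≈ 5.97%; labor force participation rate ≈ 61.00%.

Labor force = employed + unemployed = 132.66 + 8.42 = 141.08 million.
Working-age population = 141.08 + 90.19 = 231.27 million.
Unemployment rate = 8.42 / 141.08 = 5.97%.
Labor force participation rate = 141.08 / 231.27 = 61.00%.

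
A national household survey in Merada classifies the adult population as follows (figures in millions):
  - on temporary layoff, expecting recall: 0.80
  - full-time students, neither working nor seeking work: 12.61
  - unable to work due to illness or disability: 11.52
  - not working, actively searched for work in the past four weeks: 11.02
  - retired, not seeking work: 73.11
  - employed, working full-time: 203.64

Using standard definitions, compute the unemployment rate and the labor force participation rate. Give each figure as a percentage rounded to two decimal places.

Employed = 203.64 million.
Unemployed = 0.80 + 11.02 = 11.82 million (jobless and actively searching, or on temporary layoff).
Labor force = 203.64 + 11.82 = 215.46 million.
Not in labor force = 12.61 + 11.52 + 73.11 = 97.24 million (those not working and not actively searching are outside the labor force).
Civilian working-age population = 215.46 + 97.24 = 312.70 million.
Unemployment rate = 11.82 / 215.46 = 5.49%.
Labor force participation rate = 215.46 / 312.70 = 68.90%.

Unemployment rate ≈ 5.49%; labor force participation rate ≈ 68.90%.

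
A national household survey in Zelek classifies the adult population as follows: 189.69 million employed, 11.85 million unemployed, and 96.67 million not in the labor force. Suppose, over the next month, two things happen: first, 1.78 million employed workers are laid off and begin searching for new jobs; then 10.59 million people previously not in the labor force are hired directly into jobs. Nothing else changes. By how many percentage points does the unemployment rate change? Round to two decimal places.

The unemployment rate changes by +0.55 percentage points.

Initially, labor force = 189.69 + 11.85 = 201.54 million, so u = 11.85/201.54 = 5.88%.
After the first change, employed falls and unemployed rises by 1.78; labor force unchanged → E = 187.91, U = 13.63, labor force = 201.54 million.
After the second change, employed and labor force both rise by 10.59; unemployed unchanged → E = 198.50, U = 13.63, labor force = 212.13 million.
New unemployment rate = 13.63 / 212.13 = 6.43%.
Change = 6.43% − 5.88% = +0.55 percentage points.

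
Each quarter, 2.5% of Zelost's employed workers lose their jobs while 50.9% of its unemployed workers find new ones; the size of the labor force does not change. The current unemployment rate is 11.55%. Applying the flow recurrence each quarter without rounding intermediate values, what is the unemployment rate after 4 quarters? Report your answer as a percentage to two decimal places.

Unemployment rate after four quarters ≈ 5.01%.

With a fixed labor force, u_{t+1} = u_t + s·(1−u_t) − f·u_t = u_t·(1−s−f) + s.
Here 1−s−f = 0.466 and s = 0.025.
u_1 = 0.115500 × 0.466 + 0.025 = 0.078823.
u_2 = 0.078823 × 0.466 + 0.025 = 0.061732.
u_3 = 0.061732 × 0.466 + 0.025 = 0.053767.
u_4 = 0.053767 × 0.466 + 0.025 = 0.050055.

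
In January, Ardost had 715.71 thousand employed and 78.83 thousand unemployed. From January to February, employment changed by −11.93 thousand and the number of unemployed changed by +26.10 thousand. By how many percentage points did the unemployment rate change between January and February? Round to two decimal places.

The unemployment rate changed by +3.05 percentage points.

January: labor force = 715.71 + 78.83 = 794.54; u = 78.83/794.54 = 9.92%.
February: labor force = 703.78 + 104.93 = 808.71; u = 104.93/808.71 = 12.97%.
Change = 12.97% − 9.92% = +3.05 pp.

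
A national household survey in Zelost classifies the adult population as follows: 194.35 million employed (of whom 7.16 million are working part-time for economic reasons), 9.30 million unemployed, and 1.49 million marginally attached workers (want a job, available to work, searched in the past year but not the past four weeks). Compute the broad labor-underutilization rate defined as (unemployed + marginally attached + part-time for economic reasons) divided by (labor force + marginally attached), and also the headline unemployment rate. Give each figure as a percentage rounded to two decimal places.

Labor force = 194.35 + 9.30 = 203.65 million.
Numerator = 9.30 + 1.49 + 7.16 = 17.95 million.
Denominator = 203.65 + 1.49 = 205.14 million.
Broad rate = 17.95 / 205.14 = 8.75%.
Headline unemployment rate = 9.30 / 203.65 = 4.57%.

Broad underutilization rate ≈ 8.75%; headline unemployment rate ≈ 4.57%.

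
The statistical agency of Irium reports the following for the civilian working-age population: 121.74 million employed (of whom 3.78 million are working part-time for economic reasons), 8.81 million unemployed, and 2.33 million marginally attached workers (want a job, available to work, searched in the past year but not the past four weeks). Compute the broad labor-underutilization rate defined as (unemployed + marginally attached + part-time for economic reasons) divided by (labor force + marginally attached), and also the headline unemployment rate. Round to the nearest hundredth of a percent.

Broad underutilization rate ≈ 11.23%; headline unemployment rate ≈ 6.75%.

Labor force = 121.74 + 8.81 = 130.55 million.
Numerator = 8.81 + 2.33 + 3.78 = 14.92 million.
Denominator = 130.55 + 2.33 = 132.88 million.
Broad rate = 14.92 / 132.88 = 11.23%.
Headline unemployment rate = 8.81 / 130.55 = 6.75%.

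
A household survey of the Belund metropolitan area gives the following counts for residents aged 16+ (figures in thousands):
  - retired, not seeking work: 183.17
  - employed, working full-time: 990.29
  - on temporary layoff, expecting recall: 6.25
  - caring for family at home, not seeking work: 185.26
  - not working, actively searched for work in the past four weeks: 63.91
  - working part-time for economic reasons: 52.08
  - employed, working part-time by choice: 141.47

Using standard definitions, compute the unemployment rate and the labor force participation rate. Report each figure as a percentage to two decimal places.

Employed = 990.29 + 52.08 + 141.47 = 1,183.84 thousand (anyone who worked, including part-time for economic reasons, counts as employed).
Unemployed = 6.25 + 63.91 = 70.16 thousand (jobless and actively searching, or on temporary layoff).
Labor force = 1,183.84 + 70.16 = 1,254.00 thousand.
Not in labor force = 183.17 + 185.26 = 368.43 thousand (those not working and not actively searching are outside the labor force).
Civilian working-age population = 1,254.00 + 368.43 = 1,622.43 thousand.
Unemployment rate = 70.16 / 1,254.00 = 5.59%.
Labor force participation rate = 1,254.00 / 1,622.43 = 77.29%.

Unemployment rate ≈ 5.59%; labor force participation rate ≈ 77.29%.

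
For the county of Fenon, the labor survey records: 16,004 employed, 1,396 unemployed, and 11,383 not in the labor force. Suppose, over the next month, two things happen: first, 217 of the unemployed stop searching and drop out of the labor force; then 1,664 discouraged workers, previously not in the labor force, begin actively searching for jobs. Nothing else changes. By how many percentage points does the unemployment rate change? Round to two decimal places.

Initially, labor force = 16,004 + 1,396 = 17,400, so u = 1,396/17,400 = 8.02%.
After the first change, unemployed and labor force both fall by 217 → E = 16,004, U = 1,179, labor force = 17,183.
After the second change, unemployed and labor force both rise by 1,664 → E = 16,004, U = 2,843, labor force = 18,847.
New unemployment rate = 2,843 / 18,847 = 15.08%.
Change = 15.08% − 8.02% = +7.06 percentage points.

The unemployment rate changes by +7.06 percentage points.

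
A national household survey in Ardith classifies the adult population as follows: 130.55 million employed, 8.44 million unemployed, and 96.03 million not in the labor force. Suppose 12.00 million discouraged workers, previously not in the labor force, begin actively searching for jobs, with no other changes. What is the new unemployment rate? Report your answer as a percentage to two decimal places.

Initially, labor force = 130.55 + 8.44 = 138.99 million, so u = 8.44/138.99 = 6.07%.
After the change, unemployed and labor force both rise by 12.00 → E = 130.55, U = 20.44, labor force = 150.99 million.
New unemployment rate = 20.44 / 150.99 = 13.54%.

New unemployment rate ≈ 13.54%.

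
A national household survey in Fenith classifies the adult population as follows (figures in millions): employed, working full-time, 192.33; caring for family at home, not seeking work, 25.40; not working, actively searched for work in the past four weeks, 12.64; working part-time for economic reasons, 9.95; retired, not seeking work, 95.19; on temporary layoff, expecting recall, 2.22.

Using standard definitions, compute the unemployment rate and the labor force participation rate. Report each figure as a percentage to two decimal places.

Employed = 192.33 + 9.95 = 202.28 million (anyone who worked, including part-time for economic reasons, counts as employed).
Unemployed = 12.64 + 2.22 = 14.86 million (jobless and actively searching, or on temporary layoff).
Labor force = 202.28 + 14.86 = 217.14 million.
Not in labor force = 25.40 + 95.19 = 120.59 million (those not working and not actively searching are outside the labor force).
Civilian working-age population = 217.14 + 120.59 = 337.73 million.
Unemployment rate = 14.86 / 217.14 = 6.84%.
Labor force participation rate = 217.14 / 337.73 = 64.29%.

Unemployment rate ≈ 6.84%; labor force participation rate ≈ 64.29%.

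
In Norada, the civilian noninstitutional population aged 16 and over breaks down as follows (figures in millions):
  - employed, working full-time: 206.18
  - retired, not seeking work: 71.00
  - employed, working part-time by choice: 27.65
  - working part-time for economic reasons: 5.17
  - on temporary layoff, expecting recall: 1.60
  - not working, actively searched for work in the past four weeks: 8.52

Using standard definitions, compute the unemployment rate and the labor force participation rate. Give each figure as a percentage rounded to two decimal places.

Employed = 206.18 + 27.65 + 5.17 = 239.00 million (anyone who worked, including part-time for economic reasons, counts as employed).
Unemployed = 1.60 + 8.52 = 10.12 million (jobless and actively searching, or on temporary layoff).
Labor force = 239.00 + 10.12 = 249.12 million.
Not in labor force = 71.00 million (those not working and not actively searching are outside the labor force).
Civilian working-age population = 249.12 + 71.00 = 320.12 million.
Unemployment rate = 10.12 / 249.12 = 4.06%.
Labor force participation rate = 249.12 / 320.12 = 77.82%.

Unemployment rate ≈ 4.06%; labor force participation rate ≈ 77.82%.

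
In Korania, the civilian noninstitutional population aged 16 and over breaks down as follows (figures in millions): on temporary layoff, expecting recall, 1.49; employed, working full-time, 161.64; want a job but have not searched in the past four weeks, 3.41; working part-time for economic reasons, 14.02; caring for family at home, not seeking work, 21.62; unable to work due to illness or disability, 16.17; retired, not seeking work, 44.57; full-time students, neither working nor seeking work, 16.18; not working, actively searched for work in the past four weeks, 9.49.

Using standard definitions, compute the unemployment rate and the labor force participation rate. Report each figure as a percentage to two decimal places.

Employed = 161.64 + 14.02 = 175.66 million (anyone who worked, including part-time for economic reasons, counts as employed).
Unemployed = 1.49 + 9.49 = 10.98 million (jobless and actively searching, or on temporary layoff).
Labor force = 175.66 + 10.98 = 186.64 million.
Not in labor force = 3.41 + 21.62 + 16.17 + 44.57 + 16.18 = 101.95 million (those not working and not actively searching are outside the labor force — including those who want a job but have given up searching).
Civilian working-age population = 186.64 + 101.95 = 288.59 million.
Unemployment rate = 10.98 / 186.64 = 5.88%.
Labor force participation rate = 186.64 / 288.59 = 64.67%.

Unemployment rate ≈ 5.88%; labor force participation rate ≈ 64.67%.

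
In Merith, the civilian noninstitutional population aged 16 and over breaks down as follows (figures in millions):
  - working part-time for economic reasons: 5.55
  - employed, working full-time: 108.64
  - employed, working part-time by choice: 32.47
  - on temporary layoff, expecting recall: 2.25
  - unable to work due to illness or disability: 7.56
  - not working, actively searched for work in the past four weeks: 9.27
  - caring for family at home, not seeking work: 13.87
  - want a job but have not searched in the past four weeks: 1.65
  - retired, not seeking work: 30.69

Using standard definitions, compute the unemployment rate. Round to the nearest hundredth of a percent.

Unemployment rate ≈ 7.28%.

Employed = 5.55 + 108.64 + 32.47 = 146.66 million (anyone who worked, including part-time for economic reasons, counts as employed).
Unemployed = 2.25 + 9.27 = 11.52 million (jobless and actively searching, or on temporary layoff).
Labor force = 146.66 + 11.52 = 158.18 million.
Unemployment rate = 11.52 / 158.18 = 7.28%.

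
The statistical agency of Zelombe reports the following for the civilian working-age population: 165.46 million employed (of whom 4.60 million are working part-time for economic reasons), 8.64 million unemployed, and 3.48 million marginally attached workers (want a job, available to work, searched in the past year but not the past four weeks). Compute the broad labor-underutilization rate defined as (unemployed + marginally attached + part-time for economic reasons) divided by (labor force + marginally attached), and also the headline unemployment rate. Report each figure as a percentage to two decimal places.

Broad underutilization rate ≈ 9.42%; headline unemployment rate ≈ 4.96%.

Labor force = 165.46 + 8.64 = 174.10 million.
Numerator = 8.64 + 3.48 + 4.60 = 16.72 million.
Denominator = 174.10 + 3.48 = 177.58 million.
Broad rate = 16.72 / 177.58 = 9.42%.
Headline unemployment rate = 8.64 / 174.10 = 4.96%.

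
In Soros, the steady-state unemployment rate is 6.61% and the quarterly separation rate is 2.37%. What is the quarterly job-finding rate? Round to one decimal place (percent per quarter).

Job-finding rate ≈ 33.5% per quarter.

From u* = s/(s+f): f = s·(1−u)/u.
f = 2.37 × (1 − 0.0661) / 0.0661 = 2.2133 / 0.0661 ≈ 33.5% per quarter.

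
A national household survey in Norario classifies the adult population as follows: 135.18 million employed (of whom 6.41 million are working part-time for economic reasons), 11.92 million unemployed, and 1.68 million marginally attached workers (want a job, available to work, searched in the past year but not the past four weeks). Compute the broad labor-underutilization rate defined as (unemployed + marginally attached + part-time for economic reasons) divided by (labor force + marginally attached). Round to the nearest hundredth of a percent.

Labor force = 135.18 + 11.92 = 147.10 million.
Numerator = 11.92 + 1.68 + 6.41 = 20.01 million.
Denominator = 147.10 + 1.68 = 148.78 million.
Broad rate = 20.01 / 148.78 = 13.45%.

Broad underutilization rate ≈ 13.45%.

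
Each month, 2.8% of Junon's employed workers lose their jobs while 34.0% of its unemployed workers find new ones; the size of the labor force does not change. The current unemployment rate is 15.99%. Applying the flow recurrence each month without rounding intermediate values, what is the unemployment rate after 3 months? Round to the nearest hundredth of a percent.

With a fixed labor force, u_{t+1} = u_t + s·(1−u_t) − f·u_t = u_t·(1−s−f) + s.
Here 1−s−f = 0.632 and s = 0.028.
u_1 = 0.159900 × 0.632 + 0.028 = 0.129057.
u_2 = 0.129057 × 0.632 + 0.028 = 0.109564.
u_3 = 0.109564 × 0.632 + 0.028 = 0.097244.

Unemployment rate after three months ≈ 9.72%.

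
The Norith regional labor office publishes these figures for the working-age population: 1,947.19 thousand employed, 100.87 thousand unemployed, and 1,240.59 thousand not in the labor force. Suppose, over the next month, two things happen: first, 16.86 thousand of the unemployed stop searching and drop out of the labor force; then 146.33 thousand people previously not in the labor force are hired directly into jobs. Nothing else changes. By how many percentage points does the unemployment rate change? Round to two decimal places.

Initially, labor force = 1,947.19 + 100.87 = 2,048.06 thousand, so u = 100.87/2,048.06 = 4.93%.
After the first change, unemployed and labor force both fall by 16.86 → E = 1,947.19, U = 84.01, labor force = 2,031.20 thousand.
After the second change, employed and labor force both rise by 146.33; unemployed unchanged → E = 2,093.52, U = 84.01, labor force = 2,177.53 thousand.
New unemployment rate = 84.01 / 2,177.53 = 3.86%.
Change = 3.86% − 4.93% = −1.07 percentage points.

The unemployment rate changes by −1.07 percentage points.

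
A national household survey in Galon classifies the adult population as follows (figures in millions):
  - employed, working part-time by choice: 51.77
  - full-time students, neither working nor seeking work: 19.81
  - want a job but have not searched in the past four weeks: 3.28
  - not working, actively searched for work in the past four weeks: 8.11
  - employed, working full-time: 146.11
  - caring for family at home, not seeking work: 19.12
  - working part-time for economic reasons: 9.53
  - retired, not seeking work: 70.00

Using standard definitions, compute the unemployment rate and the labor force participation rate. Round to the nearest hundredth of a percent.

Unemployment rate ≈ 3.76%; labor force participation rate ≈ 65.76%.

Employed = 51.77 + 146.11 + 9.53 = 207.41 million (anyone who worked, including part-time for economic reasons, counts as employed).
Unemployed = 8.11 million.
Labor force = 207.41 + 8.11 = 215.52 million.
Not in labor force = 19.81 + 3.28 + 19.12 + 70.00 = 112.21 million (those not working and not actively searching are outside the labor force — including those who want a job but have given up searching).
Civilian working-age population = 215.52 + 112.21 = 327.73 million.
Unemployment rate = 8.11 / 215.52 = 3.76%.
Labor force participation rate = 215.52 / 327.73 = 65.76%.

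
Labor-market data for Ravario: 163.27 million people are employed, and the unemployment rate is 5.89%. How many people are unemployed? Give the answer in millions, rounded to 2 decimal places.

Let U be the number unemployed. The labor force is E + U, and U/(E+U) = 0.0589.
So U = 0.0589 × 163.27 / (1 − 0.0589) = 9.6166 / 0.9411 ≈ 10.22 million.

About 10.22 million are unemployed.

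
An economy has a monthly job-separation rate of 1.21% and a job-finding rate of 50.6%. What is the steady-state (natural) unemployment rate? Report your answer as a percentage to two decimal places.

Steady-state unemployment rate ≈ 2.34%.

At steady state the flows balance: s·E = f·U, so U/(E+U) = s/(s+f).
u* = 1.21 / (1.21 + 50.6) = 1.21 / 51.81 = 2.34%.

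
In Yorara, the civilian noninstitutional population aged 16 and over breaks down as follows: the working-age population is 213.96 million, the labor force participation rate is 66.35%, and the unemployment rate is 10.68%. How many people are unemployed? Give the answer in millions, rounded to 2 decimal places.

About 15.16 million are unemployed.

Labor force = 0.6635 × 213.96 = 141.96 million.
Unemployed = 0.1068 × 141.96 ≈ 15.16 million.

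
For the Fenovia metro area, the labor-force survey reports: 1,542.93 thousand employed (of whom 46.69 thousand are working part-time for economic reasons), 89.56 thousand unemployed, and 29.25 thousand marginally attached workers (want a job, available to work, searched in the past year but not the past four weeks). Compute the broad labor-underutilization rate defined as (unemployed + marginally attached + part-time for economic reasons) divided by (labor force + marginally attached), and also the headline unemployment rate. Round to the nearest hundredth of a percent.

Broad underutilization rate ≈ 9.96%; headline unemployment rate ≈ 5.49%.

Labor force = 1,542.93 + 89.56 = 1,632.49 thousand.
Numerator = 89.56 + 29.25 + 46.69 = 165.50 thousand.
Denominator = 1,632.49 + 29.25 = 1,661.74 thousand.
Broad rate = 165.50 / 1,661.74 = 9.96%.
Headline unemployment rate = 89.56 / 1,632.49 = 5.49%.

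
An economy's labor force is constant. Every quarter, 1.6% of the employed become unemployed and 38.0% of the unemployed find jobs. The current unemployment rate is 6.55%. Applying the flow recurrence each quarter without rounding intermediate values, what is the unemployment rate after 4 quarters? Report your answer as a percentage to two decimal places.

With a fixed labor force, u_{t+1} = u_t + s·(1−u_t) − f·u_t = u_t·(1−s−f) + s.
Here 1−s−f = 0.604 and s = 0.016.
u_1 = 0.065500 × 0.604 + 0.016 = 0.055562.
u_2 = 0.055562 × 0.604 + 0.016 = 0.049559.
u_3 = 0.049559 × 0.604 + 0.016 = 0.045934.
u_4 = 0.045934 × 0.604 + 0.016 = 0.043744.

Unemployment rate after four quarters ≈ 4.37%.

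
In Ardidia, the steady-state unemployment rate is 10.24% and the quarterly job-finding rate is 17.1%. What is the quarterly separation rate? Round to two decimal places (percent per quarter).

Separation rate ≈ 1.95% per quarter.

From u* = s/(s+f): s = u·f/(1−u).
s = 0.1024 × 17.1 / (1 − 0.1024) = 1.7510 / 0.8976 ≈ 1.95% per quarter.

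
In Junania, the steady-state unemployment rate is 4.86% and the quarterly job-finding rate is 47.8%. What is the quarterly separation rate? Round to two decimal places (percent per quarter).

Separation rate ≈ 2.44% per quarter.

From u* = s/(s+f): s = u·f/(1−u).
s = 0.0486 × 47.8 / (1 − 0.0486) = 2.3231 / 0.9514 ≈ 2.44% per quarter.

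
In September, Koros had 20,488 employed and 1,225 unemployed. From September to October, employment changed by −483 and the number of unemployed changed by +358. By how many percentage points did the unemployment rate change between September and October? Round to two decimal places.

September: labor force = 20,488 + 1,225 = 21,713; u = 1,225/21,713 = 5.64%.
October: labor force = 20,005 + 1,583 = 21,588; u = 1,583/21,588 = 7.33%.
Change = 7.33% − 5.64% = +1.69 pp.

The unemployment rate changed by +1.69 percentage points.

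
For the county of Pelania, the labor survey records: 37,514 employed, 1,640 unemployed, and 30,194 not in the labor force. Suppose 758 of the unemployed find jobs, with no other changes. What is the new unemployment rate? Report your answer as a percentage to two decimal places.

Initially, labor force = 37,514 + 1,640 = 39,154, so u = 1,640/39,154 = 4.19%.
After the change, unemployed falls and employed rises by 758; labor force unchanged → E = 38,272, U = 882, labor force = 39,154.
New unemployment rate = 882 / 39,154 = 2.25%.

New unemployment rate ≈ 2.25%.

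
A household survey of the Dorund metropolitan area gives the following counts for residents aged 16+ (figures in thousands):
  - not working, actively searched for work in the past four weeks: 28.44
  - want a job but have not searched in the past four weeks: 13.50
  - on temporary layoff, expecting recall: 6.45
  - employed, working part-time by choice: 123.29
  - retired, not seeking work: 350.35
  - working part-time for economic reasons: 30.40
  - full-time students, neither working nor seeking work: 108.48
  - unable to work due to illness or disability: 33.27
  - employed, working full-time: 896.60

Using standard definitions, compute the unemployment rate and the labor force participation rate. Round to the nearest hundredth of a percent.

Employed = 123.29 + 30.40 + 896.60 = 1,050.29 thousand (anyone who worked, including part-time for economic reasons, counts as employed).
Unemployed = 28.44 + 6.45 = 34.89 thousand (jobless and actively searching, or on temporary layoff).
Labor force = 1,050.29 + 34.89 = 1,085.18 thousand.
Not in labor force = 13.50 + 350.35 + 108.48 + 33.27 = 505.60 thousand (those not working and not actively searching are outside the labor force — including those who want a job but have given up searching).
Civilian working-age population = 1,085.18 + 505.60 = 1,590.78 thousand.
Unemployment rate = 34.89 / 1,085.18 = 3.22%.
Labor force participation rate = 1,085.18 / 1,590.78 = 68.22%.

Unemployment rate ≈ 3.22%; labor force participation rate ≈ 68.22%.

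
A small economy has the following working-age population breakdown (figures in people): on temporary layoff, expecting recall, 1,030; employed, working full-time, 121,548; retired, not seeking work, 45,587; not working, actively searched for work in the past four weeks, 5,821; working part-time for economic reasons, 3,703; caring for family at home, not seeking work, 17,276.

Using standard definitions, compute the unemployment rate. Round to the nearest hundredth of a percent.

Unemployment rate ≈ 5.19%.

Employed = 121,548 + 3,703 = 125,251 (anyone who worked, including part-time for economic reasons, counts as employed).
Unemployed = 1,030 + 5,821 = 6,851 (jobless and actively searching, or on temporary layoff).
Labor force = 125,251 + 6,851 = 132,102.
Unemployment rate = 6,851 / 132,102 = 5.19%.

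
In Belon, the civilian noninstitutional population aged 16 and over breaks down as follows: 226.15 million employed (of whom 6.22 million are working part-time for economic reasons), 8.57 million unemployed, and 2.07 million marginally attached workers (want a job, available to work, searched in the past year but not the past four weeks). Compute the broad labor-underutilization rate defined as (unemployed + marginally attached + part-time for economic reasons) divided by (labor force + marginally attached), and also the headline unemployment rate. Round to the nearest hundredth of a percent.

Broad underutilization rate ≈ 7.12%; headline unemployment rate ≈ 3.65%.

Labor force = 226.15 + 8.57 = 234.72 million.
Numerator = 8.57 + 2.07 + 6.22 = 16.86 million.
Denominator = 234.72 + 2.07 = 236.79 million.
Broad rate = 16.86 / 236.79 = 7.12%.
Headline unemployment rate = 8.57 / 234.72 = 3.65%.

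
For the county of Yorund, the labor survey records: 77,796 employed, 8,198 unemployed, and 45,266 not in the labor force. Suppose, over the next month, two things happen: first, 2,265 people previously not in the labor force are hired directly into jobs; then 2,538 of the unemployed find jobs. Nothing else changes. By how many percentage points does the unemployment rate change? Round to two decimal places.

Initially, labor force = 77,796 + 8,198 = 85,994, so u = 8,198/85,994 = 9.53%.
After the first change, employed and labor force both rise by 2,265; unemployed unchanged → E = 80,061, U = 8,198, labor force = 88,259.
After the second change, unemployed falls and employed rises by 2,538; labor force unchanged → E = 82,599, U = 5,660, labor force = 88,259.
New unemployment rate = 5,660 / 88,259 = 6.41%.
Change = 6.41% − 9.53% = −3.12 percentage points.

The unemployment rate changes by −3.12 percentage points.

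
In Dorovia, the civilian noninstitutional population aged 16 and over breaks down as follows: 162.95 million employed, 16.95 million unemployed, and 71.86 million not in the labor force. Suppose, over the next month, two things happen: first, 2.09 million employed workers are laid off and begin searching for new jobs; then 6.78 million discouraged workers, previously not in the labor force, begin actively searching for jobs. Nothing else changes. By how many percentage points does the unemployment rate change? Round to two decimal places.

The unemployment rate changes by +4.41 percentage points.

Initially, labor force = 162.95 + 16.95 = 179.90 million, so u = 16.95/179.90 = 9.42%.
After the first change, employed falls and unemployed rises by 2.09; labor force unchanged → E = 160.86, U = 19.04, labor force = 179.90 million.
After the second change, unemployed and labor force both rise by 6.78 → E = 160.86, U = 25.82, labor force = 186.68 million.
New unemployment rate = 25.82 / 186.68 = 13.83%.
Change = 13.83% − 9.42% = +4.41 percentage points.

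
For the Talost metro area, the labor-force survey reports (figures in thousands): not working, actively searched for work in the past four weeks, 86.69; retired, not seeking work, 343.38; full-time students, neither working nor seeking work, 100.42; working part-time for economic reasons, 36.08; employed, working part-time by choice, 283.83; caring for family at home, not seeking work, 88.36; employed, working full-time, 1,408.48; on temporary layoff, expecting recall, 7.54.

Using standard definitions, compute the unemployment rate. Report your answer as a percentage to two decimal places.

Employed = 36.08 + 283.83 + 1,408.48 = 1,728.39 thousand (anyone who worked, including part-time for economic reasons, counts as employed).
Unemployed = 86.69 + 7.54 = 94.23 thousand (jobless and actively searching, or on temporary layoff).
Labor force = 1,728.39 + 94.23 = 1,822.62 thousand.
Unemployment rate = 94.23 / 1,822.62 = 5.17%.

Unemployment rate ≈ 5.17%.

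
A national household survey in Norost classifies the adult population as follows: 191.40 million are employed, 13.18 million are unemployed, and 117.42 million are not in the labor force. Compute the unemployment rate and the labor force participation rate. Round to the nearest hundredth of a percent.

Unemployment rate ≈ 6.44%; labor force participation rate ≈ 63.53%.

Labor force = employed + unemployed = 191.40 + 13.18 = 204.58 million.
Working-age population = 204.58 + 117.42 = 322.00 million.
Unemployment rate = 13.18 / 204.58 = 6.44%.
Labor force participation rate = 204.58 / 322.00 = 63.53%.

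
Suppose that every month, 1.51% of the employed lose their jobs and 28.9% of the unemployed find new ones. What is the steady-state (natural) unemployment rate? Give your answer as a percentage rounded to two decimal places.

Steady-state unemployment rate ≈ 4.97%.

At steady state the flows balance: s·E = f·U, so U/(E+U) = s/(s+f).
u* = 1.51 / (1.51 + 28.9) = 1.51 / 30.41 = 4.97%.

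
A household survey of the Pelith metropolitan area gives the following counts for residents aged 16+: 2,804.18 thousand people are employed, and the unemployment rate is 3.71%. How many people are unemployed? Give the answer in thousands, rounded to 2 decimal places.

Let U be the number unemployed. The labor force is E + U, and U/(E+U) = 0.0371.
So U = 0.0371 × 2,804.18 / (1 − 0.0371) = 104.0351 / 0.9629 ≈ 108.04 thousand.

About 108.04 thousand are unemployed.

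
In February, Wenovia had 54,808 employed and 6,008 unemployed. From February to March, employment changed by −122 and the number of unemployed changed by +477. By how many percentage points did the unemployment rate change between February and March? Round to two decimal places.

February: labor force = 54,808 + 6,008 = 60,816; u = 6,008/60,816 = 9.88%.
March: labor force = 54,686 + 6,485 = 61,171; u = 6,485/61,171 = 10.60%.
Change = 10.60% − 9.88% = +0.72 pp.

The unemployment rate changed by +0.72 percentage points.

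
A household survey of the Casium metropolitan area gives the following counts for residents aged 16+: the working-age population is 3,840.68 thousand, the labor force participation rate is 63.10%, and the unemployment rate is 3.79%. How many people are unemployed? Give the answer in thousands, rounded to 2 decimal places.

About 91.85 thousand are unemployed.

Labor force = 0.6310 × 3,840.68 = 2,423.47 thousand.
Unemployed = 0.0379 × 2,423.47 ≈ 91.85 thousand.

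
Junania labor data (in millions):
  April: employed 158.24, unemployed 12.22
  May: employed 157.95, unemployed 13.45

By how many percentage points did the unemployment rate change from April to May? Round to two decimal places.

April: labor force = 158.24 + 12.22 = 170.46; u = 12.22/170.46 = 7.17%.
May: labor force = 157.95 + 13.45 = 171.40; u = 13.45/171.40 = 7.85%.
Change = 7.85% − 7.17% = +0.68 pp.

The unemployment rate changed by +0.68 percentage points.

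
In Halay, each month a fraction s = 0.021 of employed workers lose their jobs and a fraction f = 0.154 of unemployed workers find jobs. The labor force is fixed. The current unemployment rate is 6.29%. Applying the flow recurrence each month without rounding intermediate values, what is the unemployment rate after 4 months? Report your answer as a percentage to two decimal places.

With a fixed labor force, u_{t+1} = u_t + s·(1−u_t) − f·u_t = u_t·(1−s−f) + s.
Here 1−s−f = 0.825 and s = 0.021.
u_1 = 0.062900 × 0.825 + 0.021 = 0.072892.
u_2 = 0.072892 × 0.825 + 0.021 = 0.081136.
u_3 = 0.081136 × 0.825 + 0.021 = 0.087937.
u_4 = 0.087937 × 0.825 + 0.021 = 0.093548.

Unemployment rate after four months ≈ 9.35%.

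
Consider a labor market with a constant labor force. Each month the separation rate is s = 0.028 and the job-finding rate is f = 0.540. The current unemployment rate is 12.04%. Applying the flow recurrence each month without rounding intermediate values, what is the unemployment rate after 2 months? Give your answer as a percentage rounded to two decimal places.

With a fixed labor force, u_{t+1} = u_t + s·(1−u_t) − f·u_t = u_t·(1−s−f) + s.
Here 1−s−f = 0.432 and s = 0.028.
u_1 = 0.120400 × 0.432 + 0.028 = 0.080013.
u_2 = 0.080013 × 0.432 + 0.028 = 0.062566.

Unemployment rate after two months ≈ 6.26%.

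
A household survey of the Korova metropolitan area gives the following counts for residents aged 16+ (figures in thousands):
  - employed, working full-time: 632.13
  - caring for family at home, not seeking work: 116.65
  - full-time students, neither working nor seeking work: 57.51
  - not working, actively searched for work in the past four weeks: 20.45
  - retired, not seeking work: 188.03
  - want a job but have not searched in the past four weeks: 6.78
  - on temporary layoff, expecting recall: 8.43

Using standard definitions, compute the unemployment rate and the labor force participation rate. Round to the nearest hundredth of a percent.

Employed = 632.13 thousand.
Unemployed = 20.45 + 8.43 = 28.88 thousand (jobless and actively searching, or on temporary layoff).
Labor force = 632.13 + 28.88 = 661.01 thousand.
Not in labor force = 116.65 + 57.51 + 188.03 + 6.78 = 368.97 thousand (those not working and not actively searching are outside the labor force — including those who want a job but have given up searching).
Civilian working-age population = 661.01 + 368.97 = 1,029.98 thousand.
Unemployment rate = 28.88 / 661.01 = 4.37%.
Labor force participation rate = 661.01 / 1,029.98 = 64.18%.

Unemployment rate ≈ 4.37%; labor force participation rate ≈ 64.18%.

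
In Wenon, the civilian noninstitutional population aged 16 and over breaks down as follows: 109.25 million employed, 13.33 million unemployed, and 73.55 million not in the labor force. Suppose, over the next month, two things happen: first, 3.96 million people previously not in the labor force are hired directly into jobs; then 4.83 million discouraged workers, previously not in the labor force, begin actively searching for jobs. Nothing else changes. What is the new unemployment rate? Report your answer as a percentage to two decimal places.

Initially, labor force = 109.25 + 13.33 = 122.58 million, so u = 13.33/122.58 = 10.87%.
After the first change, employed and labor force both rise by 3.96; unemployed unchanged → E = 113.21, U = 13.33, labor force = 126.54 million.
After the second change, unemployed and labor force both rise by 4.83 → E = 113.21, U = 18.16, labor force = 131.37 million.
New unemployment rate = 18.16 / 131.37 = 13.82%.

New unemployment rate ≈ 13.82%.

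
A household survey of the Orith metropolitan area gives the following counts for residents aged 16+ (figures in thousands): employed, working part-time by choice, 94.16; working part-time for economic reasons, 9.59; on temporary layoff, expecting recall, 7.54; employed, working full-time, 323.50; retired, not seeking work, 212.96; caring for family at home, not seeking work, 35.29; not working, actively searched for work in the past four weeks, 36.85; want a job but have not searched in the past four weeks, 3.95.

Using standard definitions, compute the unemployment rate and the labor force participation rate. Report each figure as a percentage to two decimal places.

Employed = 94.16 + 9.59 + 323.50 = 427.25 thousand (anyone who worked, including part-time for economic reasons, counts as employed).
Unemployed = 7.54 + 36.85 = 44.39 thousand (jobless and actively searching, or on temporary layoff).
Labor force = 427.25 + 44.39 = 471.64 thousand.
Not in labor force = 212.96 + 35.29 + 3.95 = 252.20 thousand (those not working and not actively searching are outside the labor force — including those who want a job but have given up searching).
Civilian working-age population = 471.64 + 252.20 = 723.84 thousand.
Unemployment rate = 44.39 / 471.64 = 9.41%.
Labor force participation rate = 471.64 / 723.84 = 65.16%.

Unemployment rate ≈ 9.41%; labor force participation rate ≈ 65.16%.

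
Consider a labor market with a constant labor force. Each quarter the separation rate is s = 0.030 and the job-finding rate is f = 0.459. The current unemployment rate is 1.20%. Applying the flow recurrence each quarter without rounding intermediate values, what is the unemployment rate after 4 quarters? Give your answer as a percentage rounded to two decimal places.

Unemployment rate after four quarters ≈ 5.80%.

With a fixed labor force, u_{t+1} = u_t + s·(1−u_t) − f·u_t = u_t·(1−s−f) + s.
Here 1−s−f = 0.511 and s = 0.030.
u_1 = 0.012000 × 0.511 + 0.030 = 0.036132.
u_2 = 0.036132 × 0.511 + 0.030 = 0.048463.
u_3 = 0.048463 × 0.511 + 0.030 = 0.054765.
u_4 = 0.054765 × 0.511 + 0.030 = 0.057985.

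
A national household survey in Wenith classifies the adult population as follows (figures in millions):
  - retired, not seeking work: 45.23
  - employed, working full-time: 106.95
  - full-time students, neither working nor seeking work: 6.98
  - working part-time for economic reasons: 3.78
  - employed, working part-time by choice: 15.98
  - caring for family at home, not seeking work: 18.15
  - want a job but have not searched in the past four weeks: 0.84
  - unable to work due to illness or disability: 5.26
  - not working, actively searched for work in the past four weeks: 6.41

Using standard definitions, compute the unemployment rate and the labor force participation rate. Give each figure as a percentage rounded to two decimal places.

Employed = 106.95 + 3.78 + 15.98 = 126.71 million (anyone who worked, including part-time for economic reasons, counts as employed).
Unemployed = 6.41 million.
Labor force = 126.71 + 6.41 = 133.12 million.
Not in labor force = 45.23 + 6.98 + 18.15 + 0.84 + 5.26 = 76.46 million (those not working and not actively searching are outside the labor force — including those who want a job but have given up searching).
Civilian working-age population = 133.12 + 76.46 = 209.58 million.
Unemployment rate = 6.41 / 133.12 = 4.82%.
Labor force participation rate = 133.12 / 209.58 = 63.52%.

Unemployment rate ≈ 4.82%; labor force participation rate ≈ 63.52%.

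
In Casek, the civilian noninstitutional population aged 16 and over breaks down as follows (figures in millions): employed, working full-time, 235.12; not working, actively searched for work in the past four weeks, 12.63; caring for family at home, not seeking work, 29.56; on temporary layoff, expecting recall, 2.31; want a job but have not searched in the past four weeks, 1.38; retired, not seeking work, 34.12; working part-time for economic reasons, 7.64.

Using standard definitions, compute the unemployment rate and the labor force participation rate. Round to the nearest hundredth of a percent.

Unemployment rate ≈ 5.80%; labor force participation rate ≈ 79.84%.

Employed = 235.12 + 7.64 = 242.76 million (anyone who worked, including part-time for economic reasons, counts as employed).
Unemployed = 12.63 + 2.31 = 14.94 million (jobless and actively searching, or on temporary layoff).
Labor force = 242.76 + 14.94 = 257.70 million.
Not in labor force = 29.56 + 1.38 + 34.12 = 65.06 million (those not working and not actively searching are outside the labor force — including those who want a job but have given up searching).
Civilian working-age population = 257.70 + 65.06 = 322.76 million.
Unemployment rate = 14.94 / 257.70 = 5.80%.
Labor force participation rate = 257.70 / 322.76 = 79.84%.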